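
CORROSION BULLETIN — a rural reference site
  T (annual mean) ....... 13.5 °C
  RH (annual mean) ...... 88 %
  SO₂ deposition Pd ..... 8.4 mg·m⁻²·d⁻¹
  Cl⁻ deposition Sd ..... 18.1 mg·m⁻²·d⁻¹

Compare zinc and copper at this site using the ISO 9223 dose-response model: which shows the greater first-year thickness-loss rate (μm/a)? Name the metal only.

zinc: T>10 °C ⇒ hinge -0.071·(13.5−10) = -0.2485
  sulphur-dioxide contribution → 1.47 μm/a
  chloride contribution → 0.5808 μm/a
  ⇒ r_corr(zinc) = 2.051 μm/a
copper: f(T) = -0.080·(T−10) [T>10 °C] = -0.2800
  sulphur-dioxide contribution → 1.253 μm/a
  chloride contribution → 1.031 μm/a
  ⇒ r_corr(copper) = 2.284 μm/a
Ordering by μm/a: copper (2.28) > zinc (2.05)

copper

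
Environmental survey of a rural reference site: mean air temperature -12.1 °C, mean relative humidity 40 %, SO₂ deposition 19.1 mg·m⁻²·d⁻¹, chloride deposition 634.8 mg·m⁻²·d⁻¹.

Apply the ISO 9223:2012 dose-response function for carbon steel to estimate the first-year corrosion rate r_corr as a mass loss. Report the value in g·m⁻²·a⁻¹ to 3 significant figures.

carbon steel: f(T) = +0.150·(T−10) [T≤10 °C] = -3.3150
  Pd branch = 1.77·Pd^0.52·e^(0.02·RH+f) = 0.6635 μm/a
  Cl⁻ term: 0.102·634.8^0.62·exp(0.033·40+0.04·-12.1) = 12.86
  sum: 0.6635 + 12.86 → r_corr = 13.53 μm/a
Convert to mass loss: 13.53 μm/a × 7.85 g/cm³ = 106.2 g·m⁻²·a⁻¹

r_corr = 106 g·m⁻²·a⁻¹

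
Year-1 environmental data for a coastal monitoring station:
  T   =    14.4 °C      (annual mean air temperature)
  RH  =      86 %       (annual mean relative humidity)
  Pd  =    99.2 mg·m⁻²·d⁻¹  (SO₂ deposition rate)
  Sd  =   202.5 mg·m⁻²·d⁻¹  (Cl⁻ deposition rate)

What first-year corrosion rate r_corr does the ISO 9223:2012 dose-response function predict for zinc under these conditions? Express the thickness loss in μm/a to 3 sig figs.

r_corr = 6.17 μm/a

zinc: T>10 °C ⇒ hinge -0.071·(14.4−10) = -0.3124
  Pd branch = 0.0129·Pd^0.44·e^(0.046·RH+f) = 3.728 μm/a
  Sd branch = 0.0175·Sd^0.57·e^(0.008·RH+0.085·T) = 2.444 μm/a
  sum: 3.728 + 2.444 → r_corr = 6.172 μm/a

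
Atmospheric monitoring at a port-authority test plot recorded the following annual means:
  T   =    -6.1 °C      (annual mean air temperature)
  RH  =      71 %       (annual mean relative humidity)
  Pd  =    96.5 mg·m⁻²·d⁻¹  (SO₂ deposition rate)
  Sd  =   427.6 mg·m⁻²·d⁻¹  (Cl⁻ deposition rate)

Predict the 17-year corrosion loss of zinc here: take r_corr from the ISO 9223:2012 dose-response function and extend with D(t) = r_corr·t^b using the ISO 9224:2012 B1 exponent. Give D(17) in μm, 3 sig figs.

D(17) = 19.5 μm

zinc: temperature factor f = +0.038·(-16.1) = -0.6118
  Pd branch = 0.0129·Pd^0.44·e^(0.046·RH+f) = 1.369 μm/a
  Sd branch = 0.0175·Sd^0.57·e^(0.008·RH+0.085·T) = 0.5811 μm/a
  r_corr = 1.369 + 0.5811 = 1.95 μm/a
Long-term exponent b (ISO 9224 Table 2, B1) = 0.813
  D(17) = 1.95 × 17^0.813 = 1.95 × 10.01 = 19.52 μm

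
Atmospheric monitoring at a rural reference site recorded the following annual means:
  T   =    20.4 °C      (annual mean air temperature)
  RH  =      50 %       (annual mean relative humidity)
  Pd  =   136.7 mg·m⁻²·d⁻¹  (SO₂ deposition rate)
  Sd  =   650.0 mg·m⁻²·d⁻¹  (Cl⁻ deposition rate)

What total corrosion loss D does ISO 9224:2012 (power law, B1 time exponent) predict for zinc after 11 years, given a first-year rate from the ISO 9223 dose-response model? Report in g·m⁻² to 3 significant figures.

D(11) = 324 g·m⁻²

zinc: temperature factor f = -0.071·(10.4) = -0.7384
  sulphur-dioxide contribution → 0.5352 μm/a
  chloride contribution → 5.932 μm/a
  total first-year rate 6.467 μm/a
Power-law: D(11) = r_corr · 11^0.813
  D(11) = 6.467 × 11^0.813 = 6.467 × 7.025 = 45.43 μm
  Mass loss = 45.43 μm × 7.14 g/cm³ = 324.4 g·m⁻²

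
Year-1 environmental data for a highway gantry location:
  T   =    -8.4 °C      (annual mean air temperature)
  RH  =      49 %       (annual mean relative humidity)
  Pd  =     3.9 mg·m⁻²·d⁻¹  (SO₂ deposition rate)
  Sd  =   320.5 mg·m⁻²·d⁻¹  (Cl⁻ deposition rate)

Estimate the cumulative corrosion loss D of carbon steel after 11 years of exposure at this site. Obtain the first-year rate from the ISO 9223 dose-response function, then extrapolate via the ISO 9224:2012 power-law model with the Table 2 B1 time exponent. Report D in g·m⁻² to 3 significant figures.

D(11) = 378 g·m⁻²

carbon steel: T≤10 °C ⇒ hinge +0.150·(-8.4−10) = -2.7600
  Pd branch = 1.77·Pd^0.52·e^(0.02·RH+f) = 0.6057 μm/a
  Sd branch = 0.102·Sd^0.62·e^(0.033·RH+0.04·T) = 13.14 μm/a
  r_corr = 0.6057 + 13.14 = 13.74 μm/a
Power-law: D(11) = r_corr · 11^0.523
  D(11) = 13.74 × 11^0.523 = 13.74 × 3.505 = 48.17 μm
  Mass loss = 48.17 μm × 7.85 g/cm³ = 378.1 g·m⁻²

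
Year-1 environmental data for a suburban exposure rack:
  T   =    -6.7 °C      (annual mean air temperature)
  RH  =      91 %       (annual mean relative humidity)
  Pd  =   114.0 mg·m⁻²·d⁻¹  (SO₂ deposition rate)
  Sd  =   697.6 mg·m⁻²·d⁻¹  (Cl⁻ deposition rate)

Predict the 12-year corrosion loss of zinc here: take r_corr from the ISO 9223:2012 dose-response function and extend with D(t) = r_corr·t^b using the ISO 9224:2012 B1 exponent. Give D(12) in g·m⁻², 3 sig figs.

zinc: temperature factor f = +0.038·(-16.7) = -0.6346
  Pd branch = 0.0129·Pd^0.44·e^(0.046·RH+f) = 3.614 μm/a
  Cl⁻ term: 0.0175·697.6^0.57·exp(0.008·91+0.085·-6.7) = 0.8565
  sum: 3.614 + 0.8565 → r_corr = 4.47 μm/a
ISO 9224: D(t) = r_corr · t^b with b = 0.813 (zinc, B1)
  D(12) = 4.47 × 12^0.813 = 4.47 × 7.54 = 33.71 μm
  Mass loss = 33.71 μm × 7.14 g/cm³ = 240.7 g·m⁻²

D(12) = 241 g·m⁻²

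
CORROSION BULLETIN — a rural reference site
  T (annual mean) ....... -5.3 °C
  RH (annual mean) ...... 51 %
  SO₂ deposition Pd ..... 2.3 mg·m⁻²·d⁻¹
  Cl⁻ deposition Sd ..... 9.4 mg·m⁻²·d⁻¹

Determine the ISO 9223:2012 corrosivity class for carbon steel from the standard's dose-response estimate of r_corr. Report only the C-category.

C2

carbon steel: T≤10 °C ⇒ hinge +0.150·(-5.3−10) = -2.2950
  Pd branch = 1.77·Pd^0.52·e^(0.02·RH+f) = 0.7627 μm/a
  Sd branch = 0.102·Sd^0.62·e^(0.033·RH+0.04·T) = 1.782 μm/a
  sum: 0.7627 + 1.782 → r_corr = 2.544 μm/a
Category bounds: 1.3…25 μm/a bracket r_corr ⇒ C2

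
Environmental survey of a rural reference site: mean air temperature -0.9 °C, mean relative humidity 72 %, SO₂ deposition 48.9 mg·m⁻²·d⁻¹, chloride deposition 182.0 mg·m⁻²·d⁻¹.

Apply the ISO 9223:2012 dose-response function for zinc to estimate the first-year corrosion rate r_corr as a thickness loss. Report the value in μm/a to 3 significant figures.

r_corr = 1.86 μm/a

zinc: temperature factor f = +0.038·(-10.9) = -0.4142
  Pd branch = 0.0129·Pd^0.44·e^(0.046·RH+f) = 1.295 μm/a
  Cl⁻ term: 0.0175·182.0^0.57·exp(0.008·72+0.085·-0.9) = 0.56
  r_corr = 1.295 + 0.56 = 1.855 μm/a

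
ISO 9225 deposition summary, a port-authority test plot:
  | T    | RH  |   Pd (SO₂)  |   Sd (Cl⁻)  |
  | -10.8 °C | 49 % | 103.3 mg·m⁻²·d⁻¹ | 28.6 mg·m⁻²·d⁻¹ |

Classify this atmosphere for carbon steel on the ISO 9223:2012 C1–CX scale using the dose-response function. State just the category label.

C2

carbon steel: temperature factor f = +0.150·(-20.8) = -3.1200
  Pd branch = 1.77·Pd^0.52·e^(0.02·RH+f) = 2.322 μm/a
  Cl⁻ term: 0.102·28.6^0.62·exp(0.033·49+0.04·-10.8) = 2.668
  sum: 2.322 + 2.668 → r_corr = 4.99 μm/a
Category bounds: 1.3…25 μm/a bracket r_corr ⇒ C2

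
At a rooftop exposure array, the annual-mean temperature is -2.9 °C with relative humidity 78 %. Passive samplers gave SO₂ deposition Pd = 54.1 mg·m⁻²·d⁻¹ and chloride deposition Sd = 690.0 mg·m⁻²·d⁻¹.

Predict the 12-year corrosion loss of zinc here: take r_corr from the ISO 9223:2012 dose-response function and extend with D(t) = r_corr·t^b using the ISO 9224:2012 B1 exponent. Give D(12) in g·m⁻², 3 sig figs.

zinc: f(T) = +0.038·(T−10) [T≤10 °C] = -0.4902
  Pd branch = 0.0129·Pd^0.44·e^(0.046·RH+f) = 1.654 μm/a
  Sd branch = 0.0175·Sd^0.57·e^(0.008·RH+0.085·T) = 1.06 μm/a
  sum: 1.654 + 1.06 → r_corr = 2.714 μm/a
Power-law: D(12) = r_corr · 12^0.813
  D(12) = 2.714 × 12^0.813 = 2.714 × 7.54 = 20.46 μm
  Mass loss = 20.46 μm × 7.14 g/cm³ = 146.1 g·m⁻²

D(12) = 146 g·m⁻²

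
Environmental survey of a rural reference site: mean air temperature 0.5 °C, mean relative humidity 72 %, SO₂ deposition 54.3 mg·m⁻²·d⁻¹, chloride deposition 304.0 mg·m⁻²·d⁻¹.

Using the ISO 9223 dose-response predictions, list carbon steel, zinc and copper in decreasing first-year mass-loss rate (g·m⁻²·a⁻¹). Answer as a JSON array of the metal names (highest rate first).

carbon steel: T≤10 °C ⇒ hinge +0.150·(0.5−10) = -1.4250
  sulphur-dioxide contribution → 14.34 μm/a
  chloride contribution → 38.77 μm/a
  total first-year rate 53.12 μm/a
  mass loss = 53.12 μm/a × 7.85 g/cm³ = 417 g·m⁻²·a⁻¹
zinc: T≤10 °C ⇒ hinge +0.038·(0.5−10) = -0.3610
  sulphur-dioxide contribution → 1.431 μm/a
  chloride contribution → 0.8451 μm/a
  total first-year rate 2.276 μm/a
  mass loss = 2.276 μm/a × 7.14 g/cm³ = 16.25 g·m⁻²·a⁻¹
copper: temperature factor f = +0.126·(-9.5) = -1.1970
  sulphur-dioxide contribution → 0.3165 μm/a
  chloride contribution → 0.6568 μm/a
  total first-year rate 0.9733 μm/a
  mass loss = 0.9733 μm/a × 8.96 g/cm³ = 8.721 g·m⁻²·a⁻¹
Ordering by g·m⁻²·a⁻¹: carbon steel (417) > zinc (16.2) > copper (8.72)

["carbon steel", "zinc", "copper"]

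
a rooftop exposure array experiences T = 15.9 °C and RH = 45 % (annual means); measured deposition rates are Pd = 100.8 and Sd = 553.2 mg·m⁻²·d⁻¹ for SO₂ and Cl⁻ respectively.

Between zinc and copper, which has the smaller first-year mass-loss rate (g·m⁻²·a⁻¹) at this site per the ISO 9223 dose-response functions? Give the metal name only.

zinc: temperature factor f = -0.071·(5.9) = -0.4189
  sulphur-dioxide contribution → 0.5119 μm/a
  chloride contribution → 3.546 μm/a
  ⇒ r_corr(zinc) = 4.058 μm/a
  mass loss = 4.058 μm/a × 7.14 g/cm³ = 28.98 g·m⁻²·a⁻¹
copper: T>10 °C ⇒ hinge -0.080·(15.9−10) = -0.4720
  sulphur-dioxide contribution → 0.156 μm/a
  chloride contribution → 0.6212 μm/a
  total first-year rate 0.7772 μm/a
  mass loss = 0.7772 μm/a × 8.96 g/cm³ = 6.964 g·m⁻²·a⁻¹
Ordering by g·m⁻²·a⁻¹: zinc (29) > copper (6.96)

copper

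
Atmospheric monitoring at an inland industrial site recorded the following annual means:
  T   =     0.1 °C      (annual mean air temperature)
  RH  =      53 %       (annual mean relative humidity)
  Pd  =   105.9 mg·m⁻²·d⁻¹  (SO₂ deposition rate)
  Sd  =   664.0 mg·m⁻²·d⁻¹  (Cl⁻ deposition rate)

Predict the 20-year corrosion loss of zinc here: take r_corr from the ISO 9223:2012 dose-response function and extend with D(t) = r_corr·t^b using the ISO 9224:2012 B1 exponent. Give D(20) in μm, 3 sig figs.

D(20) = 21.5 μm

zinc: T≤10 °C ⇒ hinge +0.038·(0.1−10) = -0.3762
  SO₂ term: 0.0129·105.9^0.44·exp(0.046·53-0.3762) = 0.7888
  Sd branch = 0.0175·Sd^0.57·e^(0.008·RH+0.085·T) = 1.095 μm/a
  sum: 0.7888 + 1.095 → r_corr = 1.884 μm/a
Long-term exponent b (ISO 9224 Table 2, B1) = 0.813
  D(20) = 1.884 × 20^0.813 = 1.884 × 11.42 = 21.52 μm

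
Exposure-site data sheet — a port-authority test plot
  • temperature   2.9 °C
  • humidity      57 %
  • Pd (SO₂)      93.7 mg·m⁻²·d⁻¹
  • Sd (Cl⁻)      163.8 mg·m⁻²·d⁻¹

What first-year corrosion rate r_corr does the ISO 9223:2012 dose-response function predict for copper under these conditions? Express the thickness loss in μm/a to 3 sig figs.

r_corr = 0.568 μm/a

copper: T≤10 °C ⇒ hinge +0.126·(2.9−10) = -0.8946
  SO₂ term: 0.0053·93.7^0.26·exp(0.059·57-0.8946) = 0.2037
  Cl⁻ term: 0.01025·163.8^0.27·exp(0.036·57+0.049·2.9) = 0.3643
  sum: 0.2037 + 0.3643 → r_corr = 0.568 μm/a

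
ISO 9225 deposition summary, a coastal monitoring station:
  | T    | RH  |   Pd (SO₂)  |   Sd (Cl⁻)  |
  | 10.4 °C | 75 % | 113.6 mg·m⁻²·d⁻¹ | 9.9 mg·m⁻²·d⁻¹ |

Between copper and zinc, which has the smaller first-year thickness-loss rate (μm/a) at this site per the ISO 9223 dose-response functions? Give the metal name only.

copper: T>10 °C ⇒ hinge -0.080·(10.4−10) = -0.0320
  SO₂ term: 0.0053·113.6^0.26·exp(0.059·75-0.0320) = 1.467
  Sd branch = 0.01025·Sd^0.27·e^(0.036·RH+0.049·T) = 0.4715 μm/a
  sum: 1.467 + 0.4715 → r_corr = 1.939 μm/a
zinc: f(T) = -0.071·(T−10) [T>10 °C] = -0.0284
  Pd branch = 0.0129·Pd^0.44·e^(0.046·RH+f) = 3.169 μm/a
  Cl⁻ term: 0.0175·9.9^0.57·exp(0.008·75+0.085·10.4) = 0.2851
  r_corr = 3.169 + 0.2851 = 3.454 μm/a
Ordering by μm/a: zinc (3.45) > copper (1.94)

copper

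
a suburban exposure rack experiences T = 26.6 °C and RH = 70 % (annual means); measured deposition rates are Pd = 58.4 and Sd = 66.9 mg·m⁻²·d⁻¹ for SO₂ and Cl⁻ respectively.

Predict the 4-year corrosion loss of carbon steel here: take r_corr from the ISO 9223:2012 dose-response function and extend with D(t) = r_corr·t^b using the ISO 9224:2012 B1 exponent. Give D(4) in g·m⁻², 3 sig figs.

D(4) = 1.05e+03 g·m⁻²

carbon steel: T>10 °C ⇒ hinge -0.054·(26.6−10) = -0.8964
  sulphur-dioxide contribution → 24.28 μm/a
  chloride contribution → 40.33 μm/a
  total first-year rate 64.61 μm/a
Long-term exponent b (ISO 9224 Table 2, B1) = 0.523
  D(4) = 64.61 × 4^0.523 = 64.61 × 2.065 = 133.4 μm
  Mass loss = 133.4 μm × 7.85 g/cm³ = 1047 g·m⁻²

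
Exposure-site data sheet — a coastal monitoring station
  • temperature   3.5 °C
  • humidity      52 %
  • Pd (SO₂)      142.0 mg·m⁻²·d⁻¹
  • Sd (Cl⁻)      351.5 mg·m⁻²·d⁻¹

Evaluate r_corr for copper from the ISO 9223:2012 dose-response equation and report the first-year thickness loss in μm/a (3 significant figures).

r_corr = 0.567 μm/a

copper: temperature factor f = +0.126·(-6.5) = -0.8190
  SO₂ term: 0.0053·142.0^0.26·exp(0.059·52-0.8190) = 0.1822
  Sd branch = 0.01025·Sd^0.27·e^(0.036·RH+0.049·T) = 0.3851 μm/a
  sum: 0.1822 + 0.3851 → r_corr = 0.5673 μm/a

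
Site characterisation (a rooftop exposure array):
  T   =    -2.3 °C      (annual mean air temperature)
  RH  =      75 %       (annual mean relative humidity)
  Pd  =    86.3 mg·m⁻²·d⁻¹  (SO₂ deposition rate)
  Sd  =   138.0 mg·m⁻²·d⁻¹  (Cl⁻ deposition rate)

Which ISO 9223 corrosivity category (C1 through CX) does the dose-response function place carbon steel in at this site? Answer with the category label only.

carbon steel: temperature factor f = +0.150·(-12.3) = -1.8450
  Pd branch = 1.77·Pd^0.52·e^(0.02·RH+f) = 12.73 μm/a
  Sd branch = 0.102·Sd^0.62·e^(0.033·RH+0.04·T) = 23.46 μm/a
  r_corr = 12.73 + 23.46 = 36.19 μm/a
ISO 9223 Table 2 (carbon steel): 25 < 36.2 ≤ 50 μm/a ⇒ C3

C3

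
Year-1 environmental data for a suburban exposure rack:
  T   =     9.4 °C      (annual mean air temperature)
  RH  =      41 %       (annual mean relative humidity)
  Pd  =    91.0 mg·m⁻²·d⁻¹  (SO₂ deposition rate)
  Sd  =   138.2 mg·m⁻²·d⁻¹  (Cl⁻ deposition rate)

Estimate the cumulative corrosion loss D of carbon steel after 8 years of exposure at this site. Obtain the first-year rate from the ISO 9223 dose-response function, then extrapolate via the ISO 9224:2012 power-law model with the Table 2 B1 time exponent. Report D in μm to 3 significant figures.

carbon steel: T≤10 °C ⇒ hinge +0.150·(9.4−10) = -0.0900
  sulphur-dioxide contribution → 38.35 μm/a
  chloride contribution → 12.21 μm/a
  total first-year rate 50.55 μm/a
ISO 9224: D(t) = r_corr · t^b with b = 0.523 (carbon steel, B1)
  D(8) = 50.55 × 8^0.523 = 50.55 × 2.967 = 150 μm

D(8) = 150 μm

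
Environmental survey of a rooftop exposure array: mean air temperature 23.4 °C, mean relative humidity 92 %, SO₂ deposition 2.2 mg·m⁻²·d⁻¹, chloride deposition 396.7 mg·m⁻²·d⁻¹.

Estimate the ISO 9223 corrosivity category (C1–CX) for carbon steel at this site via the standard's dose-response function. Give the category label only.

carbon steel: temperature factor f = -0.054·(13.4) = -0.7236
  sulphur-dioxide contribution → 8.145 μm/a
  chloride contribution → 221.1 μm/a
  ⇒ r_corr(carbon steel) = 229.3 μm/a
ISO 9223 Table 2 (carbon steel): 200 < 229 ≤ 700 μm/a ⇒ CX

CX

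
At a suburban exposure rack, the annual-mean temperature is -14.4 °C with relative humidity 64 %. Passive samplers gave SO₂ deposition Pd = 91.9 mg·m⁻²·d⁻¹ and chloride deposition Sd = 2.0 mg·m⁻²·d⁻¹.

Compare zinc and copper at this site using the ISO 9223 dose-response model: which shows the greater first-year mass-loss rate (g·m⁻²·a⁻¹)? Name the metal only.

zinc: temperature factor f = +0.038·(-24.4) = -0.9272
  Pd branch = 0.0129·Pd^0.44·e^(0.046·RH+f) = 0.7085 μm/a
  Sd branch = 0.0175·Sd^0.57·e^(0.008·RH+0.085·T) = 0.01275 μm/a
  r_corr = 0.7085 + 0.01275 = 0.7212 μm/a
  mass loss = 0.7212 μm/a × 7.14 g/cm³ = 5.15 g·m⁻²·a⁻¹
copper: T≤10 °C ⇒ hinge +0.126·(-14.4−10) = -3.0744
  Pd branch = 0.0053·Pd^0.26·e^(0.059·RH+f) = 0.03463 μm/a
  Cl⁻ term: 0.01025·2.0^0.27·exp(0.036·64+0.049·-14.4) = 0.06112
  r_corr = 0.03463 + 0.06112 = 0.09575 μm/a
  mass loss = 0.09575 μm/a × 8.96 g/cm³ = 0.8579 g·m⁻²·a⁻¹
Ordering by g·m⁻²·a⁻¹: zinc (5.15) > copper (0.858)

zinc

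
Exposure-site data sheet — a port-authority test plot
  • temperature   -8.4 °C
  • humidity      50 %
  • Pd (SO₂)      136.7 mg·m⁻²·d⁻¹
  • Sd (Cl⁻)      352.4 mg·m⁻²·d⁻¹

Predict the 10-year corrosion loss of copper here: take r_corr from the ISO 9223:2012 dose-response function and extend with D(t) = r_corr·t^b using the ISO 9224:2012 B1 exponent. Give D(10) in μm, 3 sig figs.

D(10) = 1.10 μm

copper: T≤10 °C ⇒ hinge +0.126·(-8.4−10) = -2.3184
  Pd branch = 0.0053·Pd^0.26·e^(0.059·RH+f) = 0.0358 μm/a
  Sd branch = 0.01025·Sd^0.27·e^(0.036·RH+0.049·T) = 0.2002 μm/a
  r_corr = 0.0358 + 0.2002 = 0.236 μm/a
ISO 9224: D(t) = r_corr · t^b with b = 0.667 (copper, B1)
  D(10) = 0.236 × 10^0.667 = 0.236 × 4.645 = 1.096 μm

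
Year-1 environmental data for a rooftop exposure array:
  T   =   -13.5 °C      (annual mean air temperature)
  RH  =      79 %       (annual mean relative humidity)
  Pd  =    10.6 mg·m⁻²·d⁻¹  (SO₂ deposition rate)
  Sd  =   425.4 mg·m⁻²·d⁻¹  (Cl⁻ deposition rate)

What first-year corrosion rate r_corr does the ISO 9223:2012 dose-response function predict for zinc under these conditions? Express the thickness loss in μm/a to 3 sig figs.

r_corr = 0.894 μm/a

zinc: T≤10 °C ⇒ hinge +0.038·(-13.5−10) = -0.8930
  sulphur-dioxide contribution → 0.5651 μm/a
  chloride contribution → 0.3293 μm/a
  total first-year rate 0.8944 μm/a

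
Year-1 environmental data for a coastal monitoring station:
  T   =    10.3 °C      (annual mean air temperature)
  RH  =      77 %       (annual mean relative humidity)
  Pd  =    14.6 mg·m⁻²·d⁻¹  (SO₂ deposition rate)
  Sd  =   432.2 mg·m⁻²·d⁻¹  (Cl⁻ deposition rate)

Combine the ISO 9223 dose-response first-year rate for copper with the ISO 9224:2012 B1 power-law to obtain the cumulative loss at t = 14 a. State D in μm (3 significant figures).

copper: f(T) = -0.080·(T−10) [T>10 °C] = -0.0240
  sulphur-dioxide contribution → 0.9763 μm/a
  chloride contribution → 1.398 μm/a
  ⇒ r_corr(copper) = 2.374 μm/a
ISO 9224: D(t) = r_corr · t^b with b = 0.667 (copper, B1)
  D(14) = 2.374 × 14^0.667 = 2.374 × 5.814 = 13.8 μm

D(14) = 13.8 μm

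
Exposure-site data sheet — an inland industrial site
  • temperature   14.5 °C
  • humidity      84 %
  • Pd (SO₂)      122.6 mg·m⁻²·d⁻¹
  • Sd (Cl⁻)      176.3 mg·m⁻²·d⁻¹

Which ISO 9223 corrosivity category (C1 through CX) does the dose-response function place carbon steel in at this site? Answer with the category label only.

carbon steel: T>10 °C ⇒ hinge -0.054·(14.5−10) = -0.2430
  sulphur-dioxide contribution → 90.8 μm/a
  chloride contribution → 71.95 μm/a
  total first-year rate 162.7 μm/a
ISO 9223 Table 2 (carbon steel): 80 < 163 ≤ 200 μm/a ⇒ C5

C5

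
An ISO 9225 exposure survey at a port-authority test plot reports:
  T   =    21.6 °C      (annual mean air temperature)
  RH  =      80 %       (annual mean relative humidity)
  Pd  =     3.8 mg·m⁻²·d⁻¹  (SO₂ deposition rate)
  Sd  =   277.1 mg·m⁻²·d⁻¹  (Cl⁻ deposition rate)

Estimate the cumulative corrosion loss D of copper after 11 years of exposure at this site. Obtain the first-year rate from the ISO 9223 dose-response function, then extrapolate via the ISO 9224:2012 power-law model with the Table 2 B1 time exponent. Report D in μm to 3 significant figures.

copper: T>10 °C ⇒ hinge -0.080·(21.6−10) = -0.9280
  sulphur-dioxide contribution → 0.3326 μm/a
  chloride contribution → 2.402 μm/a
  total first-year rate 2.735 μm/a
Long-term exponent b (ISO 9224 Table 2, B1) = 0.667
  D(11) = 2.735 × 11^0.667 = 2.735 × 4.95 = 13.54 μm

D(11) = 13.5 μm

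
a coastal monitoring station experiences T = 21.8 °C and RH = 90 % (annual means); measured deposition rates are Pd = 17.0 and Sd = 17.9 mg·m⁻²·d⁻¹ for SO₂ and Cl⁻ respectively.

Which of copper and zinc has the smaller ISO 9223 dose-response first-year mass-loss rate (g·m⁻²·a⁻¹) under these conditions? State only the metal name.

zinc

copper: f(T) = -0.080·(T−10) [T>10 °C] = -0.9440
  sulphur-dioxide contribution → 0.8716 μm/a
  chloride contribution → 1.66 μm/a
  total first-year rate 2.531 μm/a
  mass loss = 2.531 μm/a × 8.96 g/cm³ = 22.68 g·m⁻²·a⁻¹
zinc: f(T) = -0.071·(T−10) [T>10 °C] = -0.8378
  sulphur-dioxide contribution → 1.219 μm/a
  chloride contribution → 1.187 μm/a
  total first-year rate 2.407 μm/a
  mass loss = 2.407 μm/a × 7.14 g/cm³ = 17.18 g·m⁻²·a⁻¹
Ordering by g·m⁻²·a⁻¹: copper (22.7) > zinc (17.2)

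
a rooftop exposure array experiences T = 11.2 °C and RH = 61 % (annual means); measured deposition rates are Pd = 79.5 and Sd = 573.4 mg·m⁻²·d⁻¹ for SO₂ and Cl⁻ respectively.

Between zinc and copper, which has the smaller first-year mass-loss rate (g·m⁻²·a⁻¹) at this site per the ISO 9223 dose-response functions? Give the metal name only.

copper

zinc: temperature factor f = -0.071·(1.2) = -0.0852
  SO₂ term: 0.0129·79.5^0.44·exp(0.046·61-0.0852) = 1.344
  Sd branch = 0.0175·Sd^0.57·e^(0.008·RH+0.085·T) = 2.759 μm/a
  r_corr = 1.344 + 2.759 = 4.103 μm/a
  mass loss = 4.103 μm/a × 7.14 g/cm³ = 29.29 g·m⁻²·a⁻¹
copper: T>10 °C ⇒ hinge -0.080·(11.2−10) = -0.0960
  Pd branch = 0.0053·Pd^0.26·e^(0.059·RH+f) = 0.5492 μm/a
  Cl⁻ term: 0.01025·573.4^0.27·exp(0.036·61+0.049·11.2) = 0.8863
  r_corr = 0.5492 + 0.8863 = 1.435 μm/a
  mass loss = 1.435 μm/a × 8.96 g/cm³ = 12.86 g·m⁻²·a⁻¹
Ordering by g·m⁻²·a⁻¹: zinc (29.3) > copper (12.9)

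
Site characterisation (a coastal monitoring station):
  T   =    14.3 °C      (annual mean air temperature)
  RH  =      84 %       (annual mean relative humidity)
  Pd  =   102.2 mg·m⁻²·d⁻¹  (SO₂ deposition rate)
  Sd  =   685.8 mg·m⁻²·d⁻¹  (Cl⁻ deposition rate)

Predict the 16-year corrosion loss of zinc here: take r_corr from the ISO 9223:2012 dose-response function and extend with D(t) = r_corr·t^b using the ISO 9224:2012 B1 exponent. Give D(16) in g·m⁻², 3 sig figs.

zinc: temperature factor f = -0.071·(4.3) = -0.3053
  Pd branch = 0.0129·Pd^0.44·e^(0.046·RH+f) = 3.47 μm/a
  Sd branch = 0.0175·Sd^0.57·e^(0.008·RH+0.085·T) = 4.78 μm/a
  sum: 3.47 + 4.78 → r_corr = 8.249 μm/a
Power-law: D(16) = r_corr · 16^0.813
  D(16) = 8.249 × 16^0.813 = 8.249 × 9.527 = 78.59 μm
  Mass loss = 78.59 μm × 7.14 g/cm³ = 561.1 g·m⁻²

D(16) = 561 g·m⁻²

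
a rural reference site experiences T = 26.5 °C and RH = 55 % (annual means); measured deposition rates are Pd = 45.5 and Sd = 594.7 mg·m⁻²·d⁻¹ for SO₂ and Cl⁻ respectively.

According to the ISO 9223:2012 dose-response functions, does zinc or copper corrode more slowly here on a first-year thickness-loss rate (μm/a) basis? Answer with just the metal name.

zinc: f(T) = -0.071·(T−10) [T>10 °C] = -1.1715
  Pd branch = 0.0129·Pd^0.44·e^(0.046·RH+f) = 0.2692 μm/a
  Sd branch = 0.0175·Sd^0.57·e^(0.008·RH+0.085·T) = 9.857 μm/a
  r_corr = 0.2692 + 9.857 = 10.13 μm/a
copper: temperature factor f = -0.080·(16.5) = -1.3200
  Pd branch = 0.0053·Pd^0.26·e^(0.059·RH+f) = 0.09803 μm/a
  Cl⁻ term: 0.01025·594.7^0.27·exp(0.036·55+0.049·26.5) = 1.526
  sum: 0.09803 + 1.526 → r_corr = 1.624 μm/a
Ordering by μm/a: zinc (10.1) > copper (1.62)

copper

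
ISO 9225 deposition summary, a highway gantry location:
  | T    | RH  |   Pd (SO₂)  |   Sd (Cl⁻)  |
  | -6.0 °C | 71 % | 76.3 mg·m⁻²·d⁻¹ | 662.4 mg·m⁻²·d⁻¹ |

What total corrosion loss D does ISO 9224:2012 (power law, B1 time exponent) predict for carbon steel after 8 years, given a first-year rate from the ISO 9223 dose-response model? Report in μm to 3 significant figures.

D(8) = 158 μm

carbon steel: temperature factor f = +0.150·(-16.0) = -2.4000
  SO₂ term: 1.77·76.3^0.52·exp(0.02·71-2.4000) = 6.328
  Sd branch = 0.102·Sd^0.62·e^(0.033·RH+0.04·T) = 46.88 μm/a
  sum: 6.328 + 46.88 → r_corr = 53.21 μm/a
Power-law: D(8) = r_corr · 8^0.523
  D(8) = 53.21 × 8^0.523 = 53.21 × 2.967 = 157.9 μm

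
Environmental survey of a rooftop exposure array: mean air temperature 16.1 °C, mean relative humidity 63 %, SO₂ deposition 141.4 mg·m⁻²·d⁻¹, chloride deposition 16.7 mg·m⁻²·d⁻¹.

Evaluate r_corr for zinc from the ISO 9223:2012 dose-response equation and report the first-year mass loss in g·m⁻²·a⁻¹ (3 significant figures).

zinc: temperature factor f = -0.071·(6.1) = -0.4331
  SO₂ term: 0.0129·141.4^0.44·exp(0.046·63-0.4331) = 1.341
  Sd branch = 0.0175·Sd^0.57·e^(0.008·RH+0.085·T) = 0.5665 μm/a
  sum: 1.341 + 0.5665 → r_corr = 1.907 μm/a
Convert to mass loss: 1.907 μm/a × 7.14 g/cm³ = 13.62 g·m⁻²·a⁻¹

r_corr = 13.6 g·m⁻²·a⁻¹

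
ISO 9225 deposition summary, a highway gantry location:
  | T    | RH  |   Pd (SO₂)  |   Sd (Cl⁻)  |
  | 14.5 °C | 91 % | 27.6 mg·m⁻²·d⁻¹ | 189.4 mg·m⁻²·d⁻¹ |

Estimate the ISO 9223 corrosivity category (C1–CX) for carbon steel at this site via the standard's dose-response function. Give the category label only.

carbon steel: temperature factor f = -0.054·(4.5) = -0.2430
  SO₂ term: 1.77·27.6^0.52·exp(0.02·91-0.2430) = 48.1
  Sd branch = 0.102·Sd^0.62·e^(0.033·RH+0.04·T) = 94.77 μm/a
  sum: 48.1 + 94.77 → r_corr = 142.9 μm/a
Category bounds: 80…200 μm/a bracket r_corr ⇒ C5

C5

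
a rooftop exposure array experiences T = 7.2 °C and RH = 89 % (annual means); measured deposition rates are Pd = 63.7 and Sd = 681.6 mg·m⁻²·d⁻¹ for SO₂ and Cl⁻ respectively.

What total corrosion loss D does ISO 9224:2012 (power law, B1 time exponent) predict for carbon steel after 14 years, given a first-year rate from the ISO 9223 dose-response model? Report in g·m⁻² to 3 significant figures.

carbon steel: temperature factor f = +0.150·(-2.8) = -0.4200
  sulphur-dioxide contribution → 59.81 μm/a
  chloride contribution → 146.6 μm/a
  total first-year rate 206.4 μm/a
ISO 9224: D(t) = r_corr · t^b with b = 0.523 (carbon steel, B1)
  D(14) = 206.4 × 14^0.523 = 206.4 × 3.976 = 820.4 μm
  Mass loss = 820.4 μm × 7.85 g/cm³ = 6441 g·m⁻²

D(14) = 6.44e+03 g·m⁻²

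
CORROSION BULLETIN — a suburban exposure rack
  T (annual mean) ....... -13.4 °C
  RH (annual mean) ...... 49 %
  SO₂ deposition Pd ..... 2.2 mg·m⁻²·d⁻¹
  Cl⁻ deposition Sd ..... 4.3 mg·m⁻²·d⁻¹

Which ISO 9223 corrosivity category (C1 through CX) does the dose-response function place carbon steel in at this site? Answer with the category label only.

C1

carbon steel: f(T) = +0.150·(T−10) [T≤10 °C] = -3.5100
  SO₂ term: 1.77·2.2^0.52·exp(0.02·49-3.5100) = 0.2125
  Sd branch = 0.102·Sd^0.62·e^(0.033·RH+0.04·T) = 0.7427 μm/a
  r_corr = 0.2125 + 0.7427 = 0.9552 μm/a
Category bounds: 0…1.3 μm/a bracket r_corr ⇒ C1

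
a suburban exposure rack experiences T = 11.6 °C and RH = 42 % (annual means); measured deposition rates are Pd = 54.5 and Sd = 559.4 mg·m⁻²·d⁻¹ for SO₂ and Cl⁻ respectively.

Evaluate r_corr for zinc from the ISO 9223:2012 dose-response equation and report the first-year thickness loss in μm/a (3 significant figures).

r_corr = 2.88 μm/a

zinc: f(T) = -0.071·(T−10) [T>10 °C] = -0.1136
  SO₂ term: 0.0129·54.5^0.44·exp(0.046·42-0.1136) = 0.4617
  Cl⁻ term: 0.0175·559.4^0.57·exp(0.008·42+0.085·11.6) = 2.418
  r_corr = 0.4617 + 2.418 = 2.879 μm/a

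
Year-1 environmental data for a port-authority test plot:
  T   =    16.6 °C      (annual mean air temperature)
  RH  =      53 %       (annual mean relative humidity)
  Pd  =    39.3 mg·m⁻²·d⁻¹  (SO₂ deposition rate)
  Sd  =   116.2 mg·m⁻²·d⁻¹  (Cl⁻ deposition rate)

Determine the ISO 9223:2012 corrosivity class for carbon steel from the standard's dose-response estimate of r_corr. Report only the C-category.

carbon steel: temperature factor f = -0.054·(6.6) = -0.3564
  sulphur-dioxide contribution → 24.13 μm/a
  chloride contribution → 21.73 μm/a
  total first-year rate 45.86 μm/a
ISO 9223 Table 2 (carbon steel): 25 < 45.9 ≤ 50 μm/a ⇒ C3

C3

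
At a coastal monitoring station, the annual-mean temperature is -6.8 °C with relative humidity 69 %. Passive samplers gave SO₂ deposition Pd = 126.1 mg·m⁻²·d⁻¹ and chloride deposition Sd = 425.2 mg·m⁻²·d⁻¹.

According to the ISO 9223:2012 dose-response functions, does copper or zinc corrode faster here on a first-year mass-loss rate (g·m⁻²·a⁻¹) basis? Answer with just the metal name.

zinc

copper: T≤10 °C ⇒ hinge +0.126·(-6.8−10) = -2.1168
  Pd branch = 0.0053·Pd^0.26·e^(0.059·RH+f) = 0.1316 μm/a
  Cl⁻ term: 0.01025·425.2^0.27·exp(0.036·69+0.049·-6.8) = 0.4514
  r_corr = 0.1316 + 0.4514 = 0.5829 μm/a
  mass loss = 0.5829 μm/a × 8.96 g/cm³ = 5.223 g·m⁻²·a⁻¹
zinc: f(T) = +0.038·(T−10) [T≤10 °C] = -0.6384
  SO₂ term: 0.0129·126.1^0.44·exp(0.046·69-0.6384) = 1.368
  Sd branch = 0.0175·Sd^0.57·e^(0.008·RH+0.085·T) = 0.5371 μm/a
  r_corr = 1.368 + 0.5371 = 1.905 μm/a
  mass loss = 1.905 μm/a × 7.14 g/cm³ = 13.6 g·m⁻²·a⁻¹
Ordering by g·m⁻²·a⁻¹: zinc (13.6) > copper (5.22)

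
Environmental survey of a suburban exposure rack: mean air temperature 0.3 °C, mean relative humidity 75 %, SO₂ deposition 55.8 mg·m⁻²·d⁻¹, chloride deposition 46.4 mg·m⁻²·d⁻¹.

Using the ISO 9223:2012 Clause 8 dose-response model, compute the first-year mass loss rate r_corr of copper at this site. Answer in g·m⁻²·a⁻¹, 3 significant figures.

copper: T≤10 °C ⇒ hinge +0.126·(0.3−10) = -1.2222
  sulphur-dioxide contribution → 0.371 μm/a
  chloride contribution → 0.4362 μm/a
  total first-year rate 0.8072 μm/a
Convert to mass loss: 0.8072 μm/a × 8.96 g/cm³ = 7.232 g·m⁻²·a⁻¹

r_corr = 7.23 g·m⁻²·a⁻¹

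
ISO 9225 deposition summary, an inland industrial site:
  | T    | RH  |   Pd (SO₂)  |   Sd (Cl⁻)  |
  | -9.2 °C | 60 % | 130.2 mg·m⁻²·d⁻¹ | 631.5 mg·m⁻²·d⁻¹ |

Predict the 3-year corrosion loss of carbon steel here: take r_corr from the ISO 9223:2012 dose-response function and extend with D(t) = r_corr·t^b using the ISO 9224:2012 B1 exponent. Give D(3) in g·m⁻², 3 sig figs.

carbon steel: temperature factor f = +0.150·(-19.2) = -2.8800
  Pd branch = 1.77·Pd^0.52·e^(0.02·RH+f) = 4.149 μm/a
  Cl⁻ term: 0.102·631.5^0.62·exp(0.033·60+0.04·-9.2) = 27.86
  sum: 4.149 + 27.86 → r_corr = 32 μm/a
Long-term exponent b (ISO 9224 Table 2, B1) = 0.523
  D(3) = 32 × 3^0.523 = 32 × 1.776 = 56.85 μm
  Mass loss = 56.85 μm × 7.85 g/cm³ = 446.3 g·m⁻²

D(3) = 446 g·m⁻²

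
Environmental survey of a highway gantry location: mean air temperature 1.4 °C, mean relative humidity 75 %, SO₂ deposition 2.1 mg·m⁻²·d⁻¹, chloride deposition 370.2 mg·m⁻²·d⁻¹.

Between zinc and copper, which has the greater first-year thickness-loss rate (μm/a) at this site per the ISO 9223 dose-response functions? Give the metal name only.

zinc: T≤10 °C ⇒ hinge +0.038·(1.4−10) = -0.3268
  sulphur-dioxide contribution → 0.4062 μm/a
  chloride contribution → 1.045 μm/a
  ⇒ r_corr(zinc) = 1.452 μm/a
copper: T≤10 °C ⇒ hinge +0.126·(1.4−10) = -1.0836
  sulphur-dioxide contribution → 0.1816 μm/a
  chloride contribution → 0.8065 μm/a
  total first-year rate 0.9881 μm/a
Ordering by μm/a: zinc (1.45) > copper (0.988)

zinc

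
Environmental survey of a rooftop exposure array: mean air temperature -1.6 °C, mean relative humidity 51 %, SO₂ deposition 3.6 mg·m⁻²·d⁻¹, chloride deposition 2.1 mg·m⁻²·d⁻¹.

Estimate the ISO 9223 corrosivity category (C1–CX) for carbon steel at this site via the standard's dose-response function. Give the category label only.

carbon steel: temperature factor f = +0.150·(-11.6) = -1.7400
  SO₂ term: 1.77·3.6^0.52·exp(0.02·51-1.7400) = 1.677
  Sd branch = 0.102·Sd^0.62·e^(0.033·RH+0.04·T) = 0.8156 μm/a
  sum: 1.677 + 0.8156 → r_corr = 2.493 μm/a
2.49 μm/a falls in (1.3, 25] for carbon steel → category C2

C2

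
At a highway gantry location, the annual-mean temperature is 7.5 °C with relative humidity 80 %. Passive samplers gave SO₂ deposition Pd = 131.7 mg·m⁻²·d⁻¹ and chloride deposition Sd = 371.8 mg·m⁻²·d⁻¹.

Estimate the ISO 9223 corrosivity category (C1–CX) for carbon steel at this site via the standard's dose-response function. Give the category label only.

carbon steel: temperature factor f = +0.150·(-2.5) = -0.3750
  sulphur-dioxide contribution → 76.24 μm/a
  chloride contribution → 75.69 μm/a
  ⇒ r_corr(carbon steel) = 151.9 μm/a
ISO 9223 Table 2 (carbon steel): 80 < 152 ≤ 200 μm/a ⇒ C5

C5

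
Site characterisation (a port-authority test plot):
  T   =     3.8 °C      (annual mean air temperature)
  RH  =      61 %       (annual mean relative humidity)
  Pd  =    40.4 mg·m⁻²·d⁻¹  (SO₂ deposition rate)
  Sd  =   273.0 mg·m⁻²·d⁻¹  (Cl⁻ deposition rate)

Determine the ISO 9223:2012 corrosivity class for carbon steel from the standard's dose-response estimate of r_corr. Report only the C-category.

carbon steel: temperature factor f = +0.150·(-6.2) = -0.9300
  Pd branch = 1.77·Pd^0.52·e^(0.02·RH+f) = 16.19 μm/a
  Sd branch = 0.102·Sd^0.62·e^(0.033·RH+0.04·T) = 28.79 μm/a
  sum: 16.19 + 28.79 → r_corr = 44.98 μm/a
45 μm/a falls in (25, 50] for carbon steel → category C3

C3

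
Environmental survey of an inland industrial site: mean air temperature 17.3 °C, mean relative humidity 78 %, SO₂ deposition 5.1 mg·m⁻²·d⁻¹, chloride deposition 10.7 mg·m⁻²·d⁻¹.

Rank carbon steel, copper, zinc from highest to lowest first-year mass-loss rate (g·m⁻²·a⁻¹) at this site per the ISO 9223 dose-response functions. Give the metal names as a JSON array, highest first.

["carbon steel", "copper", "zinc"]

carbon steel: f(T) = -0.054·(T−10) [T>10 °C] = -0.3942
  sulphur-dioxide contribution → 13.25 μm/a
  chloride contribution → 11.62 μm/a
  total first-year rate 24.87 μm/a
  mass loss = 24.87 μm/a × 7.85 g/cm³ = 195.2 g·m⁻²·a⁻¹
copper: f(T) = -0.080·(T−10) [T>10 °C] = -0.5840
  sulphur-dioxide contribution → 0.45 μm/a
  chloride contribution → 0.7522 μm/a
  ⇒ r_corr(copper) = 1.202 μm/a
  mass loss = 1.202 μm/a × 8.96 g/cm³ = 10.77 g·m⁻²·a⁻¹
zinc: temperature factor f = -0.071·(7.3) = -0.5183
  sulphur-dioxide contribution → 0.569 μm/a
  chloride contribution → 0.5488 μm/a
  ⇒ r_corr(zinc) = 1.118 μm/a
  mass loss = 1.118 μm/a × 7.14 g/cm³ = 7.981 g·m⁻²·a⁻¹
Ordering by g·m⁻²·a⁻¹: carbon steel (195) > copper (10.8) > zinc (7.98)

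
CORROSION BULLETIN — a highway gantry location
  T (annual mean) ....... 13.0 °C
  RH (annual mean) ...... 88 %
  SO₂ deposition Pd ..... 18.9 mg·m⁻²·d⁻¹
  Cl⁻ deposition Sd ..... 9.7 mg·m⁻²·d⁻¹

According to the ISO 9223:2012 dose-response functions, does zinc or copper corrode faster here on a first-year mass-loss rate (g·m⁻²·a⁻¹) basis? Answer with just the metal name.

copper

zinc: T>10 °C ⇒ hinge -0.071·(13.0−10) = -0.2130
  sulphur-dioxide contribution → 2.176 μm/a
  chloride contribution → 0.3901 μm/a
  total first-year rate 2.567 μm/a
  mass loss = 2.567 μm/a × 7.14 g/cm³ = 18.33 g·m⁻²·a⁻¹
copper: temperature factor f = -0.080·(3.0) = -0.2400
  sulphur-dioxide contribution → 1.61 μm/a
  chloride contribution → 0.8504 μm/a
  total first-year rate 2.46 μm/a
  mass loss = 2.46 μm/a × 8.96 g/cm³ = 22.04 g·m⁻²·a⁻¹
Ordering by g·m⁻²·a⁻¹: copper (22) > zinc (18.3)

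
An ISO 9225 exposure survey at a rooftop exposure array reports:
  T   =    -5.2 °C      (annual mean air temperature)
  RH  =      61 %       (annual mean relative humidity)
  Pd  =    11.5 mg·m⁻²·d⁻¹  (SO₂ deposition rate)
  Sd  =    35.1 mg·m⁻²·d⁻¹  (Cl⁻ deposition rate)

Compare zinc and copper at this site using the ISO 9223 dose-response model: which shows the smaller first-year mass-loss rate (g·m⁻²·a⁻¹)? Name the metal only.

copper

zinc: temperature factor f = +0.038·(-15.2) = -0.5776
  sulphur-dioxide contribution → 0.3508 μm/a
  chloride contribution → 0.1393 μm/a
  total first-year rate 0.4901 μm/a
  mass loss = 0.4901 μm/a × 7.14 g/cm³ = 3.499 g·m⁻²·a⁻¹
copper: temperature factor f = +0.126·(-15.2) = -1.9152
  sulphur-dioxide contribution → 0.05387 μm/a
  chloride contribution → 0.1866 μm/a
  ⇒ r_corr(copper) = 0.2405 μm/a
  mass loss = 0.2405 μm/a × 8.96 g/cm³ = 2.155 g·m⁻²·a⁻¹
Ordering by g·m⁻²·a⁻¹: zinc (3.5) > copper (2.15)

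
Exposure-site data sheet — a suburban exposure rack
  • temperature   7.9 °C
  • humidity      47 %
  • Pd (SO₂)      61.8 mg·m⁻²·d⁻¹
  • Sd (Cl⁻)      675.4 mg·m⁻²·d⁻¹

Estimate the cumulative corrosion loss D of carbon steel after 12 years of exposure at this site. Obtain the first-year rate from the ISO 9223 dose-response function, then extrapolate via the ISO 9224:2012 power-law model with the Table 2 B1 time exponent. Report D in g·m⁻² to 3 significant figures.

D(12) = 1.89e+03 g·m⁻²

carbon steel: T≤10 °C ⇒ hinge +0.150·(7.9−10) = -0.3150
  sulphur-dioxide contribution → 28.23 μm/a
  chloride contribution → 37.48 μm/a
  total first-year rate 65.71 μm/a
ISO 9224: D(t) = r_corr · t^b with b = 0.523 (carbon steel, B1)
  D(12) = 65.71 × 12^0.523 = 65.71 × 3.668 = 241 μm
  Mass loss = 241 μm × 7.85 g/cm³ = 1892 g·m⁻²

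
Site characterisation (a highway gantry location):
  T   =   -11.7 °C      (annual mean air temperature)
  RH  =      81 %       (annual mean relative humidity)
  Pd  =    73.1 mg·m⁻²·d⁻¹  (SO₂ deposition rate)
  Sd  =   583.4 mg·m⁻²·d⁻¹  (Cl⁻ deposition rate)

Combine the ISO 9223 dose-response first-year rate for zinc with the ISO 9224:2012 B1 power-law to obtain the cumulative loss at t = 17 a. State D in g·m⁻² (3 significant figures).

D(17) = 144 g·m⁻²

zinc: f(T) = +0.038·(T−10) [T≤10 °C] = -0.8246
  SO₂ term: 0.0129·73.1^0.44·exp(0.046·81-0.8246) = 1.552
  Sd branch = 0.0175·Sd^0.57·e^(0.008·RH+0.085·T) = 0.4668 μm/a
  sum: 1.552 + 0.4668 → r_corr = 2.018 μm/a
ISO 9224: D(t) = r_corr · t^b with b = 0.813 (zinc, B1)
  D(17) = 2.018 × 17^0.813 = 2.018 × 10.01 = 20.2 μm
  Mass loss = 20.2 μm × 7.14 g/cm³ = 144.2 g·m⁻²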